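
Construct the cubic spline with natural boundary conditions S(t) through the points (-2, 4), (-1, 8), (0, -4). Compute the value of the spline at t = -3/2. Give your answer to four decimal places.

With M_i denoting the second derivative at x_i, h_i = 1, 1, and Δ_i = (y_(i+1) − y_i)/h_i = 4, -12:
  1·M_0 + 4·M_1 + 1·M_2 = 6(Δ_1 - Δ_0) = -96
Natural end conditions: M_0 = M_2 = 0.
Hence M_0 = 0, M_1 = -24, M_2 = 0.
On [-2, -1], S(t) = 4 + 8·(t + 2) + 0·(t + 2)² - 4·(t + 2)³.
With (t + 2) = 1/2: S(-3/2) = 15/2.

7.5000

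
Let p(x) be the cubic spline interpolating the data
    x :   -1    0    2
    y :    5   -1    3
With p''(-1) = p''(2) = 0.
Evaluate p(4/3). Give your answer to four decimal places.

Let m_i = p''(x_i). Step sizes h_i = 1, 2; slopes of the chords Δ_i = (y_(i+1) - y_i)/h_i = -6, 2.
  1·m_0 + 6·m_1 + 2·m_2 = 6(Δ_1 - Δ_0) = 48
Natural end conditions: m_0 = m_2 = 0.
Solving: m_0 = 0, m_1 = 8, m_2 = 0.
On [0, 2], p(x) = -1 - 10/3·x + 4·x² - 2/3·x³.
With x = 4/3: p(4/3) = 7/81.

0.0864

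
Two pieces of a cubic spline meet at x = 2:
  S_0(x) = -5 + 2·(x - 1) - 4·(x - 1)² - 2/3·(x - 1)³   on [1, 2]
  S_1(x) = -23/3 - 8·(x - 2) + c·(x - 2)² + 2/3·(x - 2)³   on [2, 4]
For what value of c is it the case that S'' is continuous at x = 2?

S_0''(x) = -8 - 4·(x - 1), so S_0''(2) = -12. On the right, S_1''(2) = 2c, so c = -6.

-6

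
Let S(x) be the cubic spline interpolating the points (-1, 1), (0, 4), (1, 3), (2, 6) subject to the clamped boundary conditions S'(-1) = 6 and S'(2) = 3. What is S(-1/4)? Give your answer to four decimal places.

With M_i denoting the second derivative at x_i, h_i = 1, 1, 1, and Δ_i = (y_(i+1) − y_i)/h_i = 3, -1, 3:
  1·M_0 + 4·M_1 + 1·M_2 = 6(Δ_1 - Δ_0) = -24
  1·M_1 + 4·M_2 + 1·M_3 = 6(Δ_2 - Δ_1) = 24
Clamped end conditions give two more equations: 2h_0·M_0 + h_0·M_1 = 6(Δ_0 - S'(-1)) = -18 and h_2·M_2 + 2h_2·M_3 = 6(S'(2) - Δ_2) = 0.
Solving: M_0 = -28/5, M_1 = -34/5, M_2 = 44/5, M_3 = -22/5.
On [-1, 0], S(x) = 1 + 6·(x + 1) - 14/5·(x + 1)² - 1/5·(x + 1)³.
With (x + 1) = 3/4: S(-1/4) = 1229/320.

3.8406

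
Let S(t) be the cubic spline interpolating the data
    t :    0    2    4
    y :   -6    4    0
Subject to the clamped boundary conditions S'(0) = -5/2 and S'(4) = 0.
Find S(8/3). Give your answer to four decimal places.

With M_i denoting the second derivative at x_i, h_i = 2, 2, and Δ_i = (y_(i+1) − y_i)/h_i = 5, -2:
  2·M_0 + 8·M_1 + 2·M_2 = 6(Δ_1 - Δ_0) = -42
Clamped end conditions give two more equations: 2h_0·M_0 + h_0·M_1 = 6(Δ_0 - S'(0)) = 45 and h_1·M_1 + 2h_1·M_2 = 6(S'(4) - Δ_1) = 12.
Solving: M_0 = 137/8, M_1 = -47/4, M_2 = 71/8.
On [2, 4], S(t) = 4 + 23/8·(t - 2) - 47/8·(t - 2)² + 55/32·(t - 2)³.
With (t - 2) = 2/3: S(8/3) = 103/27.

3.8148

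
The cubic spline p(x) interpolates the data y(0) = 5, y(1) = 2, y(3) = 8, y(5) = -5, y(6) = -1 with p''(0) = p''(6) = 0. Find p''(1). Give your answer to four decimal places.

Let M_i = p''(x_i). Step sizes h_i = 1, 2, 2, 1; slopes of the chords Δ_i = (y_(i+1) - y_i)/h_i = -3, 3, -13/2, 4.
  1·M_0 + 6·M_1 + 2·M_2 = 6(Δ_1 - Δ_0) = 36
  2·M_1 + 8·M_2 + 2·M_3 = 6(Δ_2 - Δ_1) = -57
  2·M_2 + 6·M_3 + 1·M_4 = 6(Δ_3 - Δ_2) = 63
Natural end conditions: M_0 = M_4 = 0.
Hence M_0 = 0, M_1 = 21/2, M_2 = -27/2, M_3 = 15, M_4 = 0.

10.5000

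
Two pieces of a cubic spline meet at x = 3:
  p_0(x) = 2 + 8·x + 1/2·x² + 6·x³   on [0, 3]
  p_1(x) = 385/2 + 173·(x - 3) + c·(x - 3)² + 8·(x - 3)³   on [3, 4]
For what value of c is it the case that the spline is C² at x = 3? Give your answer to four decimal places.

p_0''(x) = 1 + 36·x, so p_0''(3) = 109. On the right, p_1''(3) = 2c, so c = 109/2.

54.5000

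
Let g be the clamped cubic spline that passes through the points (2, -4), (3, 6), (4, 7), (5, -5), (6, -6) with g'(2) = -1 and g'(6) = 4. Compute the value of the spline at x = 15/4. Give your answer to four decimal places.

8.5806

Put M_i = g'' at the i-th knot. Here h = (1, 1, 1, 1) and Δ = (10, 1, -12, -1), so the interior equations h_(i-1)·M_(i-1) + 2(h_(i-1)+h_i)·M_i + h_i·M_(i+1) = 6(Δ_i − Δ_(i-1)) read
  1·M_0 + 4·M_1 + 1·M_2 = 6(Δ_1 - Δ_0) = -54
  1·M_1 + 4·M_2 + 1·M_3 = 6(Δ_2 - Δ_1) = -78
  1·M_2 + 4·M_3 + 1·M_4 = 6(Δ_3 - Δ_2) = 66
Clamped end conditions give two more equations: 2h_0·M_0 + h_0·M_1 = 6(Δ_0 - g'(2)) = 66 and h_3·M_3 + 2h_3·M_4 = 6(g'(6) - Δ_3) = 30.
Hence M_0 = 1193/28, M_1 = -269/14, M_2 = -79/4, M_3 = 283/14, M_4 = 137/28.
On [3, 4], g(x) = 6 + 599/56·(x - 3) - 269/28·(x - 3)² - 5/56·(x - 3)³.
With (x - 3) = 3/4: g(15/4) = 30753/3584.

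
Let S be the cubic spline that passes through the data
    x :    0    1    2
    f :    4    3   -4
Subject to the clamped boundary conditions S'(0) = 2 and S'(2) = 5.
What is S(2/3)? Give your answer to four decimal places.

4.5556

Let M_i = S''(x_i). Step sizes h_i = 1, 1; slopes of the chords Δ_i = (y_(i+1) - y_i)/h_i = -1, -7.
  1·M_0 + 4·M_1 + 1·M_2 = 6(Δ_1 - Δ_0) = -36
Clamped end conditions give two more equations: 2h_0·M_0 + h_0·M_1 = 6(Δ_0 - S'(0)) = -18 and h_1·M_1 + 2h_1·M_2 = 6(S'(2) - Δ_1) = 72.
Forward elimination and back-substitution give M_0 = 3/2, M_1 = -21, M_2 = 93/2.
On [0, 1], S(x) = 4 + 2·x + 3/4·x² - 15/4·x³.
With x = 2/3: S(2/3) = 41/9.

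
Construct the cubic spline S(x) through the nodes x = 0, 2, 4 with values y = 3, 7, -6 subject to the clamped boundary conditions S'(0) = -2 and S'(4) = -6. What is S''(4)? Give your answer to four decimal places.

With m_i denoting the second derivative at x_i, h_i = 2, 2, and Δ_i = (y_(i+1) − y_i)/h_i = 2, -13/2:
  2·m_0 + 8·m_1 + 2·m_2 = 6(Δ_1 - Δ_0) = -51
Clamped end conditions give two more equations: 2h_0·m_0 + h_0·m_1 = 6(Δ_0 - S'(0)) = 24 and h_1·m_1 + 2h_1·m_2 = 6(S'(4) - Δ_1) = 3.
Hence m_0 = 91/8, m_1 = -43/4, m_2 = 49/8.

6.1250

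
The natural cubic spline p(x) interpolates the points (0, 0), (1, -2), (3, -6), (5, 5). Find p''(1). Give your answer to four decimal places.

Put σ_i = p'' at the i-th knot. Here h = (1, 2, 2) and Δ = (-2, -2, 11/2), so the interior equations h_(i-1)·σ_(i-1) + 2(h_(i-1)+h_i)·σ_i + h_i·σ_(i+1) = 6(Δ_i − Δ_(i-1)) read
  1·σ_0 + 6·σ_1 + 2·σ_2 = 6(Δ_1 - Δ_0) = 0
  2·σ_1 + 8·σ_2 + 2·σ_3 = 6(Δ_2 - Δ_1) = 45
Natural end conditions: σ_0 = σ_3 = 0.
Solving: σ_0 = 0, σ_1 = -45/22, σ_2 = 135/22, σ_3 = 0.

-2.0455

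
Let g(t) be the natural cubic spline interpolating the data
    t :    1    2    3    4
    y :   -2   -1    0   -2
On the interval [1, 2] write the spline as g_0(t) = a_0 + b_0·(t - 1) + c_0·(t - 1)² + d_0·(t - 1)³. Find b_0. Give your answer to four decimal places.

With σ_i denoting the second derivative at x_i, h_i = 1, 1, 1, and Δ_i = (y_(i+1) − y_i)/h_i = 1, 1, -2:
  1·σ_0 + 4·σ_1 + 1·σ_2 = 6(Δ_1 - Δ_0) = 0
  1·σ_1 + 4·σ_2 + 1·σ_3 = 6(Δ_2 - Δ_1) = -18
Natural end conditions: σ_0 = σ_3 = 0.
Hence σ_0 = 0, σ_1 = 6/5, σ_2 = -24/5, σ_3 = 0.
On [1, 2], with g_0(t) = a_0 + b_0·(t - 1) + c_0·(t - 1)² + d_0·(t - 1)³: c_0 = σ_0/2 = 0, d_0 = (σ_1 - σ_0)/(6h_0) = 1/5, b_0 = Δ_0 - h_0(2σ_0 + σ_1)/6 = 4/5.

0.8000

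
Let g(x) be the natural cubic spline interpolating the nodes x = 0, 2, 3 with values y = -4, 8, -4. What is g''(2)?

Let M_i = g''(x_i). Step sizes h_i = 2, 1; slopes of the chords Δ_i = (y_(i+1) - y_i)/h_i = 6, -12.
  2·M_0 + 6·M_1 + 1·M_2 = 6(Δ_1 - Δ_0) = -108
Natural end conditions: M_0 = M_2 = 0.
Hence M_0 = 0, M_1 = -18, M_2 = 0.

-18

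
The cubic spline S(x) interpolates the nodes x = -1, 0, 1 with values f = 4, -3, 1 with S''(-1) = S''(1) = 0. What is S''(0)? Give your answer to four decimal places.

16.5000

Put M_i = S'' at the i-th knot. Here h = (1, 1) and Δ = (-7, 4), so the interior equations h_(i-1)·M_(i-1) + 2(h_(i-1)+h_i)·M_i + h_i·M_(i+1) = 6(Δ_i − Δ_(i-1)) read
  1·M_0 + 4·M_1 + 1·M_2 = 6(Δ_1 - Δ_0) = 66
Natural end conditions: M_0 = M_2 = 0.
Solving the tridiagonal system: M_0 = 0, M_1 = 33/2, M_2 = 0.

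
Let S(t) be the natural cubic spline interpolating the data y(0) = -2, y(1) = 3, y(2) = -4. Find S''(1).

Put M_i = S'' at the i-th knot. Here h = (1, 1) and Δ = (5, -7), so the interior equations h_(i-1)·M_(i-1) + 2(h_(i-1)+h_i)·M_i + h_i·M_(i+1) = 6(Δ_i − Δ_(i-1)) read
  1·M_0 + 4·M_1 + 1·M_2 = 6(Δ_1 - Δ_0) = -72
Natural end conditions: M_0 = M_2 = 0.
Forward elimination and back-substitution give M_0 = 0, M_1 = -18, M_2 = 0.

-18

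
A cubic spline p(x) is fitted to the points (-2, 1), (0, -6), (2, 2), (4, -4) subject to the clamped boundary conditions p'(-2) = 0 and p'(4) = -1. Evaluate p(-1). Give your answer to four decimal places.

Write σ_i for p''(x_i). With h_i = 2, 2, 2 and divided differences Δ_i = -7/2, 4, -3, the continuity of p' gives the tridiagonal system
  2·σ_0 + 8·σ_1 + 2·σ_2 = 6(Δ_1 - Δ_0) = 45
  2·σ_1 + 8·σ_2 + 2·σ_3 = 6(Δ_2 - Δ_1) = -42
Clamped end conditions give two more equations: 2h_0·σ_0 + h_0·σ_1 = 6(Δ_0 - p'(-2)) = -21 and h_2·σ_2 + 2h_2·σ_3 = 6(p'(4) - Δ_2) = 12.
Hence σ_0 = -319/30, σ_1 = 323/30, σ_2 = -149/15, σ_3 = 239/30.
On [-2, 0], p(x) = 1 + 0·(x + 2) - 319/60·(x + 2)² + 107/60·(x + 2)³.
With (x + 2) = 1: p(-1) = -38/15.

-2.5333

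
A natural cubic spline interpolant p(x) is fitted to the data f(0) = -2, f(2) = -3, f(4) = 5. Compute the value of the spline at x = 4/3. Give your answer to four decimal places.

-3.5000

Let M_i = p''(x_i). Step sizes h_i = 2, 2; slopes of the chords Δ_i = (y_(i+1) - y_i)/h_i = -1/2, 4.
  2·M_0 + 8·M_1 + 2·M_2 = 6(Δ_1 - Δ_0) = 27
Natural end conditions: M_0 = M_2 = 0.
Forward elimination and back-substitution give M_0 = 0, M_1 = 27/8, M_2 = 0.
On [0, 2], p(x) = -2 - 13/8·x + 0·x² + 9/32·x³.
With x = 4/3: p(4/3) = -7/2.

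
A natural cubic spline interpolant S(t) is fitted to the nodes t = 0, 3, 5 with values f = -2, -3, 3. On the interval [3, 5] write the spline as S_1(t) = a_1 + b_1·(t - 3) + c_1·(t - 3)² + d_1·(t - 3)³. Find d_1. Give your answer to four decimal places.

Put M_i = S'' at the i-th knot. Here h = (3, 2) and Δ = (-1/3, 3), so the interior equations h_(i-1)·M_(i-1) + 2(h_(i-1)+h_i)·M_i + h_i·M_(i+1) = 6(Δ_i − Δ_(i-1)) read
  3·M_0 + 10·M_1 + 2·M_2 = 6(Δ_1 - Δ_0) = 20
Natural end conditions: M_0 = M_2 = 0.
Hence M_0 = 0, M_1 = 2, M_2 = 0.
On [3, 5], with S_1(t) = a_1 + b_1·(t - 3) + c_1·(t - 3)² + d_1·(t - 3)³: c_1 = M_1/2 = 1, d_1 = (M_2 - M_1)/(6h_1) = -1/6, b_1 = Δ_1 - h_1(2M_1 + M_2)/6 = 5/3.

-0.1667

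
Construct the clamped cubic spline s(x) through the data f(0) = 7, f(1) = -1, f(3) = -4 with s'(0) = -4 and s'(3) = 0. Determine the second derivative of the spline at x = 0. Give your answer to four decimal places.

Put M_i = s'' at the i-th knot. Here h = (1, 2) and Δ = (-8, -3/2), so the interior equations h_(i-1)·M_(i-1) + 2(h_(i-1)+h_i)·M_i + h_i·M_(i+1) = 6(Δ_i − Δ_(i-1)) read
  1·M_0 + 6·M_1 + 2·M_2 = 6(Δ_1 - Δ_0) = 39
Clamped end conditions give two more equations: 2h_0·M_0 + h_0·M_1 = 6(Δ_0 - s'(0)) = -24 and h_1·M_1 + 2h_1·M_2 = 6(s'(3) - Δ_1) = 9.
Forward elimination and back-substitution give M_0 = -103/6, M_1 = 31/3, M_2 = -35/12.

-17.1667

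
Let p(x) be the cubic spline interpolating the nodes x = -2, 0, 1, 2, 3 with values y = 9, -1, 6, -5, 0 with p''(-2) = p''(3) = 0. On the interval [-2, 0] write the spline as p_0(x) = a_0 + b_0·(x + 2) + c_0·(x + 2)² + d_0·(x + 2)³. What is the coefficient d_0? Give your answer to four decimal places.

With M_i denoting the second derivative at x_i, h_i = 2, 1, 1, 1, and Δ_i = (y_(i+1) − y_i)/h_i = -5, 7, -11, 5:
  2·M_0 + 6·M_1 + 1·M_2 = 6(Δ_1 - Δ_0) = 72
  1·M_1 + 4·M_2 + 1·M_3 = 6(Δ_2 - Δ_1) = -108
  1·M_2 + 4·M_3 + 1·M_4 = 6(Δ_3 - Δ_2) = 96
Natural end conditions: M_0 = M_4 = 0.
Solving: M_0 = 0, M_1 = 804/43, M_2 = -1728/43, M_3 = 1464/43, M_4 = 0.
On [-2, 0], with p_0(x) = a_0 + b_0·(x + 2) + c_0·(x + 2)² + d_0·(x + 2)³: c_0 = M_0/2 = 0, d_0 = (M_1 - M_0)/(6h_0) = 67/43, b_0 = Δ_0 - h_0(2M_0 + M_1)/6 = -483/43.

1.5581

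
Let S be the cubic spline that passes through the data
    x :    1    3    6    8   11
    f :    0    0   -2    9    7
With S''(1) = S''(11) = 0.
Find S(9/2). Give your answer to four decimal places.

Put M_i = S'' at the i-th knot. Here h = (2, 3, 2, 3) and Δ = (0, -2/3, 11/2, -2/3), so the interior equations h_(i-1)·M_(i-1) + 2(h_(i-1)+h_i)·M_i + h_i·M_(i+1) = 6(Δ_i − Δ_(i-1)) read
  2·M_0 + 10·M_1 + 3·M_2 = 6(Δ_1 - Δ_0) = -4
  3·M_1 + 10·M_2 + 2·M_3 = 6(Δ_2 - Δ_1) = 37
  2·M_2 + 10·M_3 + 3·M_4 = 6(Δ_3 - Δ_2) = -37
Natural end conditions: M_0 = M_4 = 0.
Solving: M_0 = 0, M_1 = -286/145, M_2 = 152/29, M_3 = -1377/290, M_4 = 0.
On [3, 6], S(x) = 0 - 572/435·(x - 3) - 143/145·(x - 3)² + 523/1305·(x - 3)³.
With (x - 3) = 3/2: S(9/2) = -3293/1160.

-2.8388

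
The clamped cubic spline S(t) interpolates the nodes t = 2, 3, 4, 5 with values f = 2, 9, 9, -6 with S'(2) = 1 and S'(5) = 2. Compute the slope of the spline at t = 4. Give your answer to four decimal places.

-13.8667

Let σ_i = S''(x_i). Step sizes h_i = 1, 1, 1; slopes of the chords Δ_i = (y_(i+1) - y_i)/h_i = 7, 0, -15.
  1·σ_0 + 4·σ_1 + 1·σ_2 = 6(Δ_1 - Δ_0) = -42
  1·σ_1 + 4·σ_2 + 1·σ_3 = 6(Δ_2 - Δ_1) = -90
Clamped end conditions give two more equations: 2h_0·σ_0 + h_0·σ_1 = 6(Δ_0 - S'(2)) = 36 and h_2·σ_2 + 2h_2·σ_3 = 6(S'(5) - Δ_2) = 102.
Solving the tridiagonal system: σ_0 = 316/15, σ_1 = -92/15, σ_2 = -578/15, σ_3 = 1054/15.
On [4, 5], S'(t) = b_2 + 2c_2·(t - 4) + 3d_2·(t - 4)² with b_2 = Δ_2 - h_2(2σ_2 + σ_3)/6 = -208/15, c_2 = σ_2/2 = -289/15, d_2 = (σ_3 - σ_2)/(6h_2) = 272/15. So S'(4) = -208/15.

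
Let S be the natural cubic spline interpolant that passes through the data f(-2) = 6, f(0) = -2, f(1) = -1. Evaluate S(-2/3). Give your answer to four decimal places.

Write σ_i for S''(x_i). With h_i = 2, 1 and divided differences Δ_i = -4, 1, the continuity of S' gives the tridiagonal system
  2·σ_0 + 6·σ_1 + 1·σ_2 = 6(Δ_1 - Δ_0) = 30
Natural end conditions: σ_0 = σ_2 = 0.
Hence σ_0 = 0, σ_1 = 5, σ_2 = 0.
On [-2, 0], S(x) = 6 - 17/3·(x + 2) + 0·(x + 2)² + 5/12·(x + 2)³.
With (x + 2) = 4/3: S(-2/3) = -46/81.

-0.5679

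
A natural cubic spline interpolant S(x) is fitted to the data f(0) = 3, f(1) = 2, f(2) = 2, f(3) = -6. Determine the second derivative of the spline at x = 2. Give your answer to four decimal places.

With M_i denoting the second derivative at x_i, h_i = 1, 1, 1, and Δ_i = (y_(i+1) − y_i)/h_i = -1, 0, -8:
  1·M_0 + 4·M_1 + 1·M_2 = 6(Δ_1 - Δ_0) = 6
  1·M_1 + 4·M_2 + 1·M_3 = 6(Δ_2 - Δ_1) = -48
Natural end conditions: M_0 = M_3 = 0.
Solving the tridiagonal system: M_0 = 0, M_1 = 24/5, M_2 = -66/5, M_3 = 0.

-13.2000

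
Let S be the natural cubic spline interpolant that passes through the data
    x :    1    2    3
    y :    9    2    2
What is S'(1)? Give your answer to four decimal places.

-8.7500

With σ_i denoting the second derivative at x_i, h_i = 1, 1, and Δ_i = (y_(i+1) − y_i)/h_i = -7, 0:
  1·σ_0 + 4·σ_1 + 1·σ_2 = 6(Δ_1 - Δ_0) = 42
Natural end conditions: σ_0 = σ_2 = 0.
Hence σ_0 = 0, σ_1 = 21/2, σ_2 = 0.
On [1, 2], S'(x) = b_0 + 2c_0·(x - 1) + 3d_0·(x - 1)² with b_0 = Δ_0 - h_0(2σ_0 + σ_1)/6 = -35/4, c_0 = σ_0/2 = 0, d_0 = (σ_1 - σ_0)/(6h_0) = 7/4. So S'(1) = -35/4.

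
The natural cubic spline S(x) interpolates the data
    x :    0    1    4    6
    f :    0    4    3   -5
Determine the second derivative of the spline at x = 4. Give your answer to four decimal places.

-1.3803

Write M_i for S''(x_i). With h_i = 1, 3, 2 and divided differences Δ_i = 4, -1/3, -4, the continuity of S' gives the tridiagonal system
  1·M_0 + 8·M_1 + 3·M_2 = 6(Δ_1 - Δ_0) = -26
  3·M_1 + 10·M_2 + 2·M_3 = 6(Δ_2 - Δ_1) = -22
Natural end conditions: M_0 = M_3 = 0.
Solving: M_0 = 0, M_1 = -194/71, M_2 = -98/71, M_3 = 0.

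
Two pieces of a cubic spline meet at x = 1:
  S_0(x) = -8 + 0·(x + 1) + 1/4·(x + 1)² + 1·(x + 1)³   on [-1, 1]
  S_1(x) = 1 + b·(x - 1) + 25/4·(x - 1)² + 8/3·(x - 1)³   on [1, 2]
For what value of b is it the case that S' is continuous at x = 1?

13

S_0'(x) = 0 + 1/2·(x + 1) + 3·(x + 1)², so S_0'(1) = 13. On the right, S_1'(1) = b, so b = 13.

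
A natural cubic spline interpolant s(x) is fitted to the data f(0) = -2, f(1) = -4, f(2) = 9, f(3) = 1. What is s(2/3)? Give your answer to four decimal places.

-5.3333

Put m_i = s'' at the i-th knot. Here h = (1, 1, 1) and Δ = (-2, 13, -8), so the interior equations h_(i-1)·m_(i-1) + 2(h_(i-1)+h_i)·m_i + h_i·m_(i+1) = 6(Δ_i − Δ_(i-1)) read
  1·m_0 + 4·m_1 + 1·m_2 = 6(Δ_1 - Δ_0) = 90
  1·m_1 + 4·m_2 + 1·m_3 = 6(Δ_2 - Δ_1) = -126
Natural end conditions: m_0 = m_3 = 0.
Hence m_0 = 0, m_1 = 162/5, m_2 = -198/5, m_3 = 0.
On [0, 1], s(x) = -2 - 37/5·x + 0·x² + 27/5·x³.
With x = 2/3: s(2/3) = -16/3.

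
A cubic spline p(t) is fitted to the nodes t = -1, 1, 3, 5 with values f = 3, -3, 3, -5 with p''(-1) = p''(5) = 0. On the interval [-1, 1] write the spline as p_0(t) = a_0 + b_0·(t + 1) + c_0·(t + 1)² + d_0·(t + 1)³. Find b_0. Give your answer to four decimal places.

-5.0667

Let M_i = p''(x_i). Step sizes h_i = 2, 2, 2; slopes of the chords Δ_i = (y_(i+1) - y_i)/h_i = -3, 3, -4.
  2·M_0 + 8·M_1 + 2·M_2 = 6(Δ_1 - Δ_0) = 36
  2·M_1 + 8·M_2 + 2·M_3 = 6(Δ_2 - Δ_1) = -42
Natural end conditions: M_0 = M_3 = 0.
Solving: M_0 = 0, M_1 = 31/5, M_2 = -34/5, M_3 = 0.
On [-1, 1], with p_0(t) = a_0 + b_0·(t + 1) + c_0·(t + 1)² + d_0·(t + 1)³: c_0 = M_0/2 = 0, d_0 = (M_1 - M_0)/(6h_0) = 31/60, b_0 = Δ_0 - h_0(2M_0 + M_1)/6 = -76/15.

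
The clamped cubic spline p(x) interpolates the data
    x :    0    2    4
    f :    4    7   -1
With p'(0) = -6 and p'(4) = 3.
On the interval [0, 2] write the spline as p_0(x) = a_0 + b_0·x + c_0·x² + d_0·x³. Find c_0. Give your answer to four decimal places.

8.8125

Put m_i = p'' at the i-th knot. Here h = (2, 2) and Δ = (3/2, -4), so the interior equations h_(i-1)·m_(i-1) + 2(h_(i-1)+h_i)·m_i + h_i·m_(i+1) = 6(Δ_i − Δ_(i-1)) read
  2·m_0 + 8·m_1 + 2·m_2 = 6(Δ_1 - Δ_0) = -33
Clamped end conditions give two more equations: 2h_0·m_0 + h_0·m_1 = 6(Δ_0 - p'(0)) = 45 and h_1·m_1 + 2h_1·m_2 = 6(p'(4) - Δ_1) = 42.
Forward elimination and back-substitution give m_0 = 141/8, m_1 = -51/4, m_2 = 135/8.
On [0, 2], with p_0(x) = a_0 + b_0·x + c_0·x² + d_0·x³: c_0 = m_0/2 = 141/16, d_0 = (m_1 - m_0)/(6h_0) = -81/32, b_0 = Δ_0 - h_0(2m_0 + m_1)/6 = -6.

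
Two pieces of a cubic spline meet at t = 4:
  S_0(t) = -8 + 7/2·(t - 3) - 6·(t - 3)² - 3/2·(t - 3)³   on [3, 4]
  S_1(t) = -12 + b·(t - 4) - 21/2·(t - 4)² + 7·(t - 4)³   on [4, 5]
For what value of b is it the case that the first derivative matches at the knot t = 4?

S_0'(t) = 7/2 - 12·(t - 3) - 9/2·(t - 3)², so S_0'(4) = -13. On the right, S_1'(4) = b, so b = -13.

-13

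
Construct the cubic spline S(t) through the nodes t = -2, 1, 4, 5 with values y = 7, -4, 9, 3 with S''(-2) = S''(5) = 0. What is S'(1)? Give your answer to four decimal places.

With m_i denoting the second derivative at x_i, h_i = 3, 3, 1, and Δ_i = (y_(i+1) − y_i)/h_i = -11/3, 13/3, -6:
  3·m_0 + 12·m_1 + 3·m_2 = 6(Δ_1 - Δ_0) = 48
  3·m_1 + 8·m_2 + 1·m_3 = 6(Δ_2 - Δ_1) = -62
Natural end conditions: m_0 = m_3 = 0.
Hence m_0 = 0, m_1 = 190/29, m_2 = -296/29, m_3 = 0.
On [1, 4], S'(t) = b_1 + 2c_1·(t - 1) + 3d_1·(t - 1)² with b_1 = Δ_1 - h_1(2m_1 + m_2)/6 = 251/87, c_1 = m_1/2 = 95/29, d_1 = (m_2 - m_1)/(6h_1) = -27/29. So S'(1) = 251/87.

2.8851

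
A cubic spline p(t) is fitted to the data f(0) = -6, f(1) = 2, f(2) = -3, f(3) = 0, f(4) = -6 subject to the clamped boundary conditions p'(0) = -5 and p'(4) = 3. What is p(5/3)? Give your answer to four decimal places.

With σ_i denoting the second derivative at x_i, h_i = 1, 1, 1, 1, and Δ_i = (y_(i+1) − y_i)/h_i = 8, -5, 3, -6:
  1·σ_0 + 4·σ_1 + 1·σ_2 = 6(Δ_1 - Δ_0) = -78
  1·σ_1 + 4·σ_2 + 1·σ_3 = 6(Δ_2 - Δ_1) = 48
  1·σ_2 + 4·σ_3 + 1·σ_4 = 6(Δ_3 - Δ_2) = -54
Clamped end conditions give two more equations: 2h_0·σ_0 + h_0·σ_1 = 6(Δ_0 - p'(0)) = 78 and h_3·σ_3 + 2h_3·σ_4 = 6(p'(4) - Δ_3) = 54.
Forward elimination and back-substitution give σ_0 = 841/14, σ_1 = -295/7, σ_2 = 61/2, σ_3 = -223/7, σ_4 = 601/14.
On [1, 2], p(t) = 2 + 111/28·(t - 1) - 295/14·(t - 1)² + 339/28·(t - 1)³.
With (t - 1) = 2/3: p(5/3) = -143/126.

-1.1349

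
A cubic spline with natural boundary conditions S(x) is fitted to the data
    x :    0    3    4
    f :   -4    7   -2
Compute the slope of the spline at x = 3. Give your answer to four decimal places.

-5.8333

With m_i denoting the second derivative at x_i, h_i = 3, 1, and Δ_i = (y_(i+1) − y_i)/h_i = 11/3, -9:
  3·m_0 + 8·m_1 + 1·m_2 = 6(Δ_1 - Δ_0) = -76
Natural end conditions: m_0 = m_2 = 0.
Solving the tridiagonal system: m_0 = 0, m_1 = -19/2, m_2 = 0.
On [3, 4], S'(x) = b_1 + 2c_1·(x - 3) + 3d_1·(x - 3)² with b_1 = Δ_1 - h_1(2m_1 + m_2)/6 = -35/6, c_1 = m_1/2 = -19/4, d_1 = (m_2 - m_1)/(6h_1) = 19/12. So S'(3) = -35/6.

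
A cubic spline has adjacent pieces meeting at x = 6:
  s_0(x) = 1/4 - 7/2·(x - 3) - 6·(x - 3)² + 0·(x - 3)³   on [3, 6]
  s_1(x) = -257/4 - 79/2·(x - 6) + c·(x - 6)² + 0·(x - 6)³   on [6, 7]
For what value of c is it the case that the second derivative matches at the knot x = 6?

s_0''(x) = -12 + 0·(x - 3), so s_0''(6) = -12. On the right, s_1''(6) = 2c, so c = -6.

-6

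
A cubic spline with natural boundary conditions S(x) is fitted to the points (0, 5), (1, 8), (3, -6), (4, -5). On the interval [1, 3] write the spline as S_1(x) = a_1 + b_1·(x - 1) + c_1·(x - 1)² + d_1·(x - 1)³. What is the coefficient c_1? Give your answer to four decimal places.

With σ_i denoting the second derivative at x_i, h_i = 1, 2, 1, and Δ_i = (y_(i+1) − y_i)/h_i = 3, -7, 1:
  1·σ_0 + 6·σ_1 + 2·σ_2 = 6(Δ_1 - Δ_0) = -60
  2·σ_1 + 6·σ_2 + 1·σ_3 = 6(Δ_2 - Δ_1) = 48
Natural end conditions: σ_0 = σ_3 = 0.
Hence σ_0 = 0, σ_1 = -57/4, σ_2 = 51/4, σ_3 = 0.
On [1, 3], with S_1(x) = a_1 + b_1·(x - 1) + c_1·(x - 1)² + d_1·(x - 1)³: c_1 = σ_1/2 = -57/8, d_1 = (σ_2 - σ_1)/(6h_1) = 9/4, b_1 = Δ_1 - h_1(2σ_1 + σ_2)/6 = -7/4.

-7.1250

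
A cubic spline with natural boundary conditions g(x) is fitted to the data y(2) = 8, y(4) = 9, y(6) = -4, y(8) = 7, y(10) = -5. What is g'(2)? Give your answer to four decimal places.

Write m_i for g''(x_i). With h_i = 2, 2, 2, 2 and divided differences Δ_i = 1/2, -13/2, 11/2, -6, the continuity of g' gives the tridiagonal system
  2·m_0 + 8·m_1 + 2·m_2 = 6(Δ_1 - Δ_0) = -42
  2·m_1 + 8·m_2 + 2·m_3 = 6(Δ_2 - Δ_1) = 72
  2·m_2 + 8·m_3 + 2·m_4 = 6(Δ_3 - Δ_2) = -69
Natural end conditions: m_0 = m_4 = 0.
Solving the tridiagonal system: m_0 = 0, m_1 = -141/16, m_2 = 57/4, m_3 = -195/16, m_4 = 0.
On [2, 4], g'(x) = b_0 + 2c_0·(x - 2) + 3d_0·(x - 2)² with b_0 = Δ_0 - h_0(2m_0 + m_1)/6 = 55/16, c_0 = m_0/2 = 0, d_0 = (m_1 - m_0)/(6h_0) = -47/64. So g'(2) = 55/16.

3.4375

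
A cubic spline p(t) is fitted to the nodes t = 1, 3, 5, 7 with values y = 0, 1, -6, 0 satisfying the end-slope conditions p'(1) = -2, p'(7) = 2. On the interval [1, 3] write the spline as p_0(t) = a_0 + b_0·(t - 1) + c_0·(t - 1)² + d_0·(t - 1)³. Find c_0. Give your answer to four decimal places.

With m_i denoting the second derivative at x_i, h_i = 2, 2, 2, and Δ_i = (y_(i+1) − y_i)/h_i = 1/2, -7/2, 3:
  2·m_0 + 8·m_1 + 2·m_2 = 6(Δ_1 - Δ_0) = -24
  2·m_1 + 8·m_2 + 2·m_3 = 6(Δ_2 - Δ_1) = 39
Clamped end conditions give two more equations: 2h_0·m_0 + h_0·m_1 = 6(Δ_0 - p'(1)) = 15 and h_2·m_2 + 2h_2·m_3 = 6(p'(7) - Δ_2) = -6.
Hence m_0 = 107/15, m_1 = -203/30, m_2 = 119/15, m_3 = -82/15.
On [1, 3], with p_0(t) = a_0 + b_0·(t - 1) + c_0·(t - 1)² + d_0·(t - 1)³: c_0 = m_0/2 = 107/30, d_0 = (m_1 - m_0)/(6h_0) = -139/120, b_0 = Δ_0 - h_0(2m_0 + m_1)/6 = -2.

3.5667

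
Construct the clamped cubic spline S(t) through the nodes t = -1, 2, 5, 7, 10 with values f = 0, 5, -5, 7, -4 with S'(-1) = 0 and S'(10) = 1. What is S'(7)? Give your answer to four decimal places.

With M_i denoting the second derivative at x_i, h_i = 3, 3, 2, 3, and Δ_i = (y_(i+1) − y_i)/h_i = 5/3, -10/3, 6, -11/3:
  3·M_0 + 12·M_1 + 3·M_2 = 6(Δ_1 - Δ_0) = -30
  3·M_1 + 10·M_2 + 2·M_3 = 6(Δ_2 - Δ_1) = 56
  2·M_2 + 10·M_3 + 3·M_4 = 6(Δ_3 - Δ_2) = -58
Clamped end conditions give two more equations: 2h_0·M_0 + h_0·M_1 = 6(Δ_0 - S'(-1)) = 10 and h_3·M_3 + 2h_3·M_4 = 6(S'(10) - Δ_3) = 28.
Hence M_0 = 2425/516, M_1 = -1565/258, M_2 = 1645/172, M_3 = -461/43, M_4 = 2587/258.
On [7, 10], S'(t) = b_3 + 2c_3·(t - 7) + 3d_3·(t - 7)² with b_3 = Δ_3 - h_3(2M_3 + M_4)/6 = 351/172, c_3 = M_3/2 = -461/86, d_3 = (M_4 - M_3)/(6h_3) = 5353/4644. So S'(7) = 351/172.

2.0407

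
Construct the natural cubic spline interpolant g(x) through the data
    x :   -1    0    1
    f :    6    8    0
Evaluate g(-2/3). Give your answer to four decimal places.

7.4074

Put M_i = g'' at the i-th knot. Here h = (1, 1) and Δ = (2, -8), so the interior equations h_(i-1)·M_(i-1) + 2(h_(i-1)+h_i)·M_i + h_i·M_(i+1) = 6(Δ_i − Δ_(i-1)) read
  1·M_0 + 4·M_1 + 1·M_2 = 6(Δ_1 - Δ_0) = -60
Natural end conditions: M_0 = M_2 = 0.
Forward elimination and back-substitution give M_0 = 0, M_1 = -15, M_2 = 0.
On [-1, 0], g(x) = 6 + 9/2·(x + 1) + 0·(x + 1)² - 5/2·(x + 1)³.
With (x + 1) = 1/3: g(-2/3) = 200/27.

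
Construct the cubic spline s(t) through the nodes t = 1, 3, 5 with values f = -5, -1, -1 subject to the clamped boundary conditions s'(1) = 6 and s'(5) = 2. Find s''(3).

-1

Let M_i = s''(x_i). Step sizes h_i = 2, 2; slopes of the chords Δ_i = (y_(i+1) - y_i)/h_i = 2, 0.
  2·M_0 + 8·M_1 + 2·M_2 = 6(Δ_1 - Δ_0) = -12
Clamped end conditions give two more equations: 2h_0·M_0 + h_0·M_1 = 6(Δ_0 - s'(1)) = -24 and h_1·M_1 + 2h_1·M_2 = 6(s'(5) - Δ_1) = 12.
Forward elimination and back-substitution give M_0 = -11/2, M_1 = -1, M_2 = 7/2.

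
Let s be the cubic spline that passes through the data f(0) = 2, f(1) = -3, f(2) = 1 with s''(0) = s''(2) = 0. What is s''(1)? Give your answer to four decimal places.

13.5000

Let σ_i = s''(x_i). Step sizes h_i = 1, 1; slopes of the chords Δ_i = (y_(i+1) - y_i)/h_i = -5, 4.
  1·σ_0 + 4·σ_1 + 1·σ_2 = 6(Δ_1 - Δ_0) = 54
Natural end conditions: σ_0 = σ_2 = 0.
Hence σ_0 = 0, σ_1 = 27/2, σ_2 = 0.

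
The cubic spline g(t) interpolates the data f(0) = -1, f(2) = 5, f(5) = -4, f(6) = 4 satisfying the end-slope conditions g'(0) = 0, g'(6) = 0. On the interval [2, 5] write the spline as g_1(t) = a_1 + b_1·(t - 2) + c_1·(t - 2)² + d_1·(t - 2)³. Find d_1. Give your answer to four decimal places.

1.4744

With M_i denoting the second derivative at x_i, h_i = 2, 3, 1, and Δ_i = (y_(i+1) − y_i)/h_i = 3, -3, 8:
  2·M_0 + 10·M_1 + 3·M_2 = 6(Δ_1 - Δ_0) = -36
  3·M_1 + 8·M_2 + 1·M_3 = 6(Δ_2 - Δ_1) = 66
Clamped end conditions give two more equations: 2h_0·M_0 + h_0·M_1 = 6(Δ_0 - g'(0)) = 18 and h_2·M_2 + 2h_2·M_3 = 6(g'(6) - Δ_2) = -48.
Forward elimination and back-substitution give M_0 = 126/13, M_1 = -135/13, M_2 = 210/13, M_3 = -417/13.
On [2, 5], with g_1(t) = a_1 + b_1·(t - 2) + c_1·(t - 2)² + d_1·(t - 2)³: c_1 = M_1/2 = -135/26, d_1 = (M_2 - M_1)/(6h_1) = 115/78, b_1 = Δ_1 - h_1(2M_1 + M_2)/6 = -9/13.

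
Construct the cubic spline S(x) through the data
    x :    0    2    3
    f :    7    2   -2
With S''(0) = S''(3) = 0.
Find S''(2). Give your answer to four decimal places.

-1.5000

Write m_i for S''(x_i). With h_i = 2, 1 and divided differences Δ_i = -5/2, -4, the continuity of S' gives the tridiagonal system
  2·m_0 + 6·m_1 + 1·m_2 = 6(Δ_1 - Δ_0) = -9
Natural end conditions: m_0 = m_2 = 0.
Solving: m_0 = 0, m_1 = -3/2, m_2 = 0.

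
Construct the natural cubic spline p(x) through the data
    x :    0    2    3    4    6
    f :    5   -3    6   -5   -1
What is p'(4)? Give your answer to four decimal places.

Put M_i = p'' at the i-th knot. Here h = (2, 1, 1, 2) and Δ = (-4, 9, -11, 2), so the interior equations h_(i-1)·M_(i-1) + 2(h_(i-1)+h_i)·M_i + h_i·M_(i+1) = 6(Δ_i − Δ_(i-1)) read
  2·M_0 + 6·M_1 + 1·M_2 = 6(Δ_1 - Δ_0) = 78
  1·M_1 + 4·M_2 + 1·M_3 = 6(Δ_2 - Δ_1) = -120
  1·M_2 + 6·M_3 + 2·M_4 = 6(Δ_3 - Δ_2) = 78
Natural end conditions: M_0 = M_4 = 0.
Solving: M_0 = 0, M_1 = 216/11, M_2 = -438/11, M_3 = 216/11, M_4 = 0.
On [4, 6], p'(x) = b_3 + 2c_3·(x - 4) + 3d_3·(x - 4)² with b_3 = Δ_3 - h_3(2M_3 + M_4)/6 = -122/11, c_3 = M_3/2 = 108/11, d_3 = (M_4 - M_3)/(6h_3) = -18/11. So p'(4) = -122/11.

-11.0909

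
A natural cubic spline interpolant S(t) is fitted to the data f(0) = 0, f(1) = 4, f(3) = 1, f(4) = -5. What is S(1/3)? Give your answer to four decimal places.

Write M_i for S''(x_i). With h_i = 1, 2, 1 and divided differences Δ_i = 4, -3/2, -6, the continuity of S' gives the tridiagonal system
  1·M_0 + 6·M_1 + 2·M_2 = 6(Δ_1 - Δ_0) = -33
  2·M_1 + 6·M_2 + 1·M_3 = 6(Δ_2 - Δ_1) = -27
Natural end conditions: M_0 = M_3 = 0.
Hence M_0 = 0, M_1 = -9/2, M_2 = -3, M_3 = 0.
On [0, 1], S(t) = 0 + 19/4·t + 0·t² - 3/4·t³.
With t = 1/3: S(1/3) = 14/9.

1.5556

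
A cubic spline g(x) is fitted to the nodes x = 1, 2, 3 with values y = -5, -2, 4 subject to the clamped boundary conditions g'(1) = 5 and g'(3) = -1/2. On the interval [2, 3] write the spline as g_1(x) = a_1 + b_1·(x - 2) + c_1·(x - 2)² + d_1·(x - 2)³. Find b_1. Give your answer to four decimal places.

Put m_i = g'' at the i-th knot. Here h = (1, 1) and Δ = (3, 6), so the interior equations h_(i-1)·m_(i-1) + 2(h_(i-1)+h_i)·m_i + h_i·m_(i+1) = 6(Δ_i − Δ_(i-1)) read
  1·m_0 + 4·m_1 + 1·m_2 = 6(Δ_1 - Δ_0) = 18
Clamped end conditions give two more equations: 2h_0·m_0 + h_0·m_1 = 6(Δ_0 - g'(1)) = -12 and h_1·m_1 + 2h_1·m_2 = 6(g'(3) - Δ_1) = -39.
Solving the tridiagonal system: m_0 = -53/4, m_1 = 29/2, m_2 = -107/4.
On [2, 3], with g_1(x) = a_1 + b_1·(x - 2) + c_1·(x - 2)² + d_1·(x - 2)³: c_1 = m_1/2 = 29/4, d_1 = (m_2 - m_1)/(6h_1) = -55/8, b_1 = Δ_1 - h_1(2m_1 + m_2)/6 = 45/8.

5.6250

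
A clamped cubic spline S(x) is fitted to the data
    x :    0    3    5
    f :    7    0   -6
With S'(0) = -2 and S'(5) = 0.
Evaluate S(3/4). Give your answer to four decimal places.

5.5828

With M_i denoting the second derivative at x_i, h_i = 3, 2, and Δ_i = (y_(i+1) − y_i)/h_i = -7/3, -3:
  3·M_0 + 10·M_1 + 2·M_2 = 6(Δ_1 - Δ_0) = -4
Clamped end conditions give two more equations: 2h_0·M_0 + h_0·M_1 = 6(Δ_0 - S'(0)) = -2 and h_1·M_1 + 2h_1·M_2 = 6(S'(5) - Δ_1) = 18.
Hence M_0 = 7/15, M_1 = -8/5, M_2 = 53/10.
On [0, 3], S(x) = 7 - 2·x + 7/30·x² - 31/270·x³.
With x = 3/4: S(3/4) = 3573/640.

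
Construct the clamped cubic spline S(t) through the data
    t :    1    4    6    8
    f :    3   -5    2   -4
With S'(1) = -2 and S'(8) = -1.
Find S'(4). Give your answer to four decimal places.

Write σ_i for S''(x_i). With h_i = 3, 2, 2 and divided differences Δ_i = -8/3, 7/2, -3, the continuity of S' gives the tridiagonal system
  3·σ_0 + 10·σ_1 + 2·σ_2 = 6(Δ_1 - Δ_0) = 37
  2·σ_1 + 8·σ_2 + 2·σ_3 = 6(Δ_2 - Δ_1) = -39
Clamped end conditions give two more equations: 2h_0·σ_0 + h_0·σ_1 = 6(Δ_0 - S'(1)) = -4 and h_2·σ_2 + 2h_2·σ_3 = 6(S'(8) - Δ_2) = 12.
Solving the tridiagonal system: σ_0 = -437/111, σ_1 = 242/37, σ_2 = -307/37, σ_3 = 529/74.
On [4, 6], S'(t) = b_1 + 2c_1·(t - 4) + 3d_1·(t - 4)² with b_1 = Δ_1 - h_1(2σ_1 + σ_2)/6 = 141/74, c_1 = σ_1/2 = 121/37, d_1 = (σ_2 - σ_1)/(6h_1) = -183/148. So S'(4) = 141/74.

1.9054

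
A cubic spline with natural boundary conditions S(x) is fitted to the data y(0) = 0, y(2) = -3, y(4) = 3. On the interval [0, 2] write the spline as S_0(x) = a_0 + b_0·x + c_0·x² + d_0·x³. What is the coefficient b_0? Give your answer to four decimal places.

-2.6250

Put M_i = S'' at the i-th knot. Here h = (2, 2) and Δ = (-3/2, 3), so the interior equations h_(i-1)·M_(i-1) + 2(h_(i-1)+h_i)·M_i + h_i·M_(i+1) = 6(Δ_i − Δ_(i-1)) read
  2·M_0 + 8·M_1 + 2·M_2 = 6(Δ_1 - Δ_0) = 27
Natural end conditions: M_0 = M_2 = 0.
Solving the tridiagonal system: M_0 = 0, M_1 = 27/8, M_2 = 0.
On [0, 2], with S_0(x) = a_0 + b_0·x + c_0·x² + d_0·x³: c_0 = M_0/2 = 0, d_0 = (M_1 - M_0)/(6h_0) = 9/32, b_0 = Δ_0 - h_0(2M_0 + M_1)/6 = -21/8.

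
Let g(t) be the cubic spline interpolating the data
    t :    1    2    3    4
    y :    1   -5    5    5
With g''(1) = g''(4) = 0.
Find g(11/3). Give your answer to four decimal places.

6.1062

Write σ_i for g''(x_i). With h_i = 1, 1, 1 and divided differences Δ_i = -6, 10, 0, the continuity of g' gives the tridiagonal system
  1·σ_0 + 4·σ_1 + 1·σ_2 = 6(Δ_1 - Δ_0) = 96
  1·σ_1 + 4·σ_2 + 1·σ_3 = 6(Δ_2 - Δ_1) = -60
Natural end conditions: σ_0 = σ_3 = 0.
Hence σ_0 = 0, σ_1 = 148/5, σ_2 = -112/5, σ_3 = 0.
On [3, 4], g(t) = 5 + 112/15·(t - 3) - 56/5·(t - 3)² + 56/15·(t - 3)³.
With (t - 3) = 2/3: g(11/3) = 2473/405.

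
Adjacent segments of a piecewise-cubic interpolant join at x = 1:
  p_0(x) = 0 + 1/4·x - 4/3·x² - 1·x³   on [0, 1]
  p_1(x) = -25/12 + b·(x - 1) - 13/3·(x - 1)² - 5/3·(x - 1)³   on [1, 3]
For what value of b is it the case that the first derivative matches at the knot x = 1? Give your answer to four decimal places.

p_0'(x) = 1/4 - 8/3·x - 3·x², so p_0'(1) = -65/12. On the right, p_1'(1) = b, so b = -65/12.

-5.4167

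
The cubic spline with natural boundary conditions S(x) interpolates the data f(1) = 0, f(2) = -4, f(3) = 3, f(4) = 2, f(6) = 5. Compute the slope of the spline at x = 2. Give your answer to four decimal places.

3.0581

With M_i denoting the second derivative at x_i, h_i = 1, 1, 1, 2, and Δ_i = (y_(i+1) − y_i)/h_i = -4, 7, -1, 3/2:
  1·M_0 + 4·M_1 + 1·M_2 = 6(Δ_1 - Δ_0) = 66
  1·M_1 + 4·M_2 + 1·M_3 = 6(Δ_2 - Δ_1) = -48
  1·M_2 + 6·M_3 + 2·M_4 = 6(Δ_3 - Δ_2) = 15
Natural end conditions: M_0 = M_4 = 0.
Hence M_0 = 0, M_1 = 1821/86, M_2 = -804/43, M_3 = 483/86, M_4 = 0.
On [2, 3], S'(x) = b_1 + 2c_1·(x - 2) + 3d_1·(x - 2)² with b_1 = Δ_1 - h_1(2M_1 + M_2)/6 = 263/86, c_1 = M_1/2 = 1821/172, d_1 = (M_2 - M_1)/(6h_1) = -1143/172. So S'(2) = 263/86.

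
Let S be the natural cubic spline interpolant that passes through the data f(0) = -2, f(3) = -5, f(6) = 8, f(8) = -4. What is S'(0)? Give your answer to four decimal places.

With M_i denoting the second derivative at x_i, h_i = 3, 3, 2, and Δ_i = (y_(i+1) − y_i)/h_i = -1, 13/3, -6:
  3·M_0 + 12·M_1 + 3·M_2 = 6(Δ_1 - Δ_0) = 32
  3·M_1 + 10·M_2 + 2·M_3 = 6(Δ_2 - Δ_1) = -62
Natural end conditions: M_0 = M_3 = 0.
Solving the tridiagonal system: M_0 = 0, M_1 = 506/111, M_2 = -280/37, M_3 = 0.
On [0, 3], S'(x) = b_0 + 2c_0·x + 3d_0·x² with b_0 = Δ_0 - h_0(2M_0 + M_1)/6 = -364/111, c_0 = M_0/2 = 0, d_0 = (M_1 - M_0)/(6h_0) = 253/999. So S'(0) = -364/111.

-3.2793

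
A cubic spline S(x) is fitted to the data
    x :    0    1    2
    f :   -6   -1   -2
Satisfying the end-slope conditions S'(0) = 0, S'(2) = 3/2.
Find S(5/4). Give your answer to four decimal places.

With σ_i denoting the second derivative at x_i, h_i = 1, 1, and Δ_i = (y_(i+1) − y_i)/h_i = 5, -1:
  1·σ_0 + 4·σ_1 + 1·σ_2 = 6(Δ_1 - Δ_0) = -36
Clamped end conditions give two more equations: 2h_0·σ_0 + h_0·σ_1 = 6(Δ_0 - S'(0)) = 30 and h_1·σ_1 + 2h_1·σ_2 = 6(S'(2) - Δ_1) = 15.
Forward elimination and back-substitution give σ_0 = 99/4, σ_1 = -39/2, σ_2 = 69/4.
On [1, 2], S(x) = -1 + 21/8·(x - 1) - 39/4·(x - 1)² + 49/8·(x - 1)³.
With (x - 1) = 1/4: S(5/4) = -439/512.

-0.8574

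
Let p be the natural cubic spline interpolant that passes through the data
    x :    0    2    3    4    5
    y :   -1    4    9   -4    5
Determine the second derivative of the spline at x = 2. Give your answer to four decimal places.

9.1744

Let M_i = p''(x_i). Step sizes h_i = 2, 1, 1, 1; slopes of the chords Δ_i = (y_(i+1) - y_i)/h_i = 5/2, 5, -13, 9.
  2·M_0 + 6·M_1 + 1·M_2 = 6(Δ_1 - Δ_0) = 15
  1·M_1 + 4·M_2 + 1·M_3 = 6(Δ_2 - Δ_1) = -108
  1·M_2 + 4·M_3 + 1·M_4 = 6(Δ_3 - Δ_2) = 132
Natural end conditions: M_0 = M_4 = 0.
Solving the tridiagonal system: M_0 = 0, M_1 = 789/86, M_2 = -1722/43, M_3 = 3699/86, M_4 = 0.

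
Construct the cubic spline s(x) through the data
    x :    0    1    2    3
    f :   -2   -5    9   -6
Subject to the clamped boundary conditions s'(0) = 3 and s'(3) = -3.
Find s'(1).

8

Put M_i = s'' at the i-th knot. Here h = (1, 1, 1) and Δ = (-3, 14, -15), so the interior equations h_(i-1)·M_(i-1) + 2(h_(i-1)+h_i)·M_i + h_i·M_(i+1) = 6(Δ_i − Δ_(i-1)) read
  1·M_0 + 4·M_1 + 1·M_2 = 6(Δ_1 - Δ_0) = 102
  1·M_1 + 4·M_2 + 1·M_3 = 6(Δ_2 - Δ_1) = -174
Clamped end conditions give two more equations: 2h_0·M_0 + h_0·M_1 = 6(Δ_0 - s'(0)) = -36 and h_2·M_2 + 2h_2·M_3 = 6(s'(3) - Δ_2) = 72.
Forward elimination and back-substitution give M_0 = -46, M_1 = 56, M_2 = -76, M_3 = 74.
On [1, 2], s'(x) = b_1 + 2c_1·(x - 1) + 3d_1·(x - 1)² with b_1 = Δ_1 - h_1(2M_1 + M_2)/6 = 8, c_1 = M_1/2 = 28, d_1 = (M_2 - M_1)/(6h_1) = -22. So s'(1) = 8.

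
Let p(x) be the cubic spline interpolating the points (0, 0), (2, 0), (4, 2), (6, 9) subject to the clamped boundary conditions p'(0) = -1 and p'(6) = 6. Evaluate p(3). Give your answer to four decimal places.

0.7083

Write M_i for p''(x_i). With h_i = 2, 2, 2 and divided differences Δ_i = 0, 1, 7/2, the continuity of p' gives the tridiagonal system
  2·M_0 + 8·M_1 + 2·M_2 = 6(Δ_1 - Δ_0) = 6
  2·M_1 + 8·M_2 + 2·M_3 = 6(Δ_2 - Δ_1) = 15
Clamped end conditions give two more equations: 2h_0·M_0 + h_0·M_1 = 6(Δ_0 - p'(0)) = 6 and h_2·M_2 + 2h_2·M_3 = 6(p'(6) - Δ_2) = 15.
Forward elimination and back-substitution give M_0 = 43/30, M_1 = 2/15, M_2 = 31/30, M_3 = 97/30.
On [2, 4], p(x) = 0 + 17/30·(x - 2) + 1/15·(x - 2)² + 3/40·(x - 2)³.
With (x - 2) = 1: p(3) = 17/24.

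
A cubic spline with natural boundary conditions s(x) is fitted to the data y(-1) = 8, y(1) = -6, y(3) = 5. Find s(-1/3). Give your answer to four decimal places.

Let M_i = s''(x_i). Step sizes h_i = 2, 2; slopes of the chords Δ_i = (y_(i+1) - y_i)/h_i = -7, 11/2.
  2·M_0 + 8·M_1 + 2·M_2 = 6(Δ_1 - Δ_0) = 75
Natural end conditions: M_0 = M_2 = 0.
Forward elimination and back-substitution give M_0 = 0, M_1 = 75/8, M_2 = 0.
On [-1, 1], s(x) = 8 - 81/8·(x + 1) + 0·(x + 1)² + 25/32·(x + 1)³.
With (x + 1) = 2/3: s(-1/3) = 40/27.

1.4815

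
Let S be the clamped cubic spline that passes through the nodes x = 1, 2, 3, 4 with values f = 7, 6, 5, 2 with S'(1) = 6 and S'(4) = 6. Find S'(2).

-2

With M_i denoting the second derivative at x_i, h_i = 1, 1, 1, and Δ_i = (y_(i+1) − y_i)/h_i = -1, -1, -3:
  1·M_0 + 4·M_1 + 1·M_2 = 6(Δ_1 - Δ_0) = 0
  1·M_1 + 4·M_2 + 1·M_3 = 6(Δ_2 - Δ_1) = -12
Clamped end conditions give two more equations: 2h_0·M_0 + h_0·M_1 = 6(Δ_0 - S'(1)) = -42 and h_2·M_2 + 2h_2·M_3 = 6(S'(4) - Δ_2) = 54.
Forward elimination and back-substitution give M_0 = -26, M_1 = 10, M_2 = -14, M_3 = 34.
On [2, 3], S'(x) = b_1 + 2c_1·(x - 2) + 3d_1·(x - 2)² with b_1 = Δ_1 - h_1(2M_1 + M_2)/6 = -2, c_1 = M_1/2 = 5, d_1 = (M_2 - M_1)/(6h_1) = -4. So S'(2) = -2.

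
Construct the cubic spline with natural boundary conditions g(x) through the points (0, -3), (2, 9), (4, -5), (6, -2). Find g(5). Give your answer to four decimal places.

-5.8500

With M_i denoting the second derivative at x_i, h_i = 2, 2, 2, and Δ_i = (y_(i+1) − y_i)/h_i = 6, -7, 3/2:
  2·M_0 + 8·M_1 + 2·M_2 = 6(Δ_1 - Δ_0) = -78
  2·M_1 + 8·M_2 + 2·M_3 = 6(Δ_2 - Δ_1) = 51
Natural end conditions: M_0 = M_3 = 0.
Hence M_0 = 0, M_1 = -121/10, M_2 = 47/5, M_3 = 0.
On [4, 6], g(x) = -5 - 143/30·(x - 4) + 47/10·(x - 4)² - 47/60·(x - 4)³.
With (x - 4) = 1: g(5) = -117/20.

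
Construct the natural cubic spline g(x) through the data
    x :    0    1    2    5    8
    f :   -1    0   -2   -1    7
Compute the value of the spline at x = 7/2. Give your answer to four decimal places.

-3.0603

Write M_i for g''(x_i). With h_i = 1, 1, 3, 3 and divided differences Δ_i = 1, -2, 1/3, 8/3, the continuity of g' gives the tridiagonal system
  1·M_0 + 4·M_1 + 1·M_2 = 6(Δ_1 - Δ_0) = -18
  1·M_1 + 8·M_2 + 3·M_3 = 6(Δ_2 - Δ_1) = 14
  3·M_2 + 12·M_3 + 3·M_4 = 6(Δ_3 - Δ_2) = 14
Natural end conditions: M_0 = M_4 = 0.
Hence M_0 = 0, M_1 = -141/28, M_2 = 15/7, M_3 = 53/84, M_4 = 0.
On [2, 5], g(x) = -2 - 17/8·(x - 2) + 15/14·(x - 2)² - 127/1512·(x - 2)³.
With (x - 2) = 3/2: g(7/2) = -1371/448.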